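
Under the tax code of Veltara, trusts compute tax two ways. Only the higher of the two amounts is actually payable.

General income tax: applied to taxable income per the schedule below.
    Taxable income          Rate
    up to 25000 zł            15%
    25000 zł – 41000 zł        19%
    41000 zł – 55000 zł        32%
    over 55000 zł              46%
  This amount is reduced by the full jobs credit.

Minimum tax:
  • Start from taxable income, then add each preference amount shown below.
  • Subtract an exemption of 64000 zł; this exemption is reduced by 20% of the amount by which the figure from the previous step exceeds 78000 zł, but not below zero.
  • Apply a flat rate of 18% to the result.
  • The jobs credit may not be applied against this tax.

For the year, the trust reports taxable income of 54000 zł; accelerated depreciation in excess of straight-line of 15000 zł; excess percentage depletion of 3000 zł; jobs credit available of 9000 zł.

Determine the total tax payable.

General income tax:
  25000 zł × 15% = 3750 zł
  16000 zł × 19% = 3040 zł
  13000 zł × 32% = 4160 zł
  → 10950 zł
  Less jobs credit 9000 zł → 1950 zł

Minimum tax:
  Adjusted income: 54000 zł + 15000 zł + 3000 zł = 72000 zł
  Exemption: 72000 zł ≤ 78000 zł, so full 64000 zł applies
  Base: 72000 zł − 64000 zł = 8000 zł
  8000 zł × 18% = 1440 zł

1950 zł > 1440 zł, so the general income tax governs.

1950 zł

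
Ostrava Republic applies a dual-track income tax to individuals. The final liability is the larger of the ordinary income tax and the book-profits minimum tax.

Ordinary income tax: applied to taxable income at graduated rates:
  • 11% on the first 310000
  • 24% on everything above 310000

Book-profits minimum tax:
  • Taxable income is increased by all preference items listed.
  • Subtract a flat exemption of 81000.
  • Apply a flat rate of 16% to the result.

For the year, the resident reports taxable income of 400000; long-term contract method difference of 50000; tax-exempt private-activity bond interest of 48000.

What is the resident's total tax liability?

Ordinary income tax:
  310000 × 11% = 34100
  90000 × 24% = 21600
  → 55700

Book-profits minimum tax:
  Adjusted income: 400000 + 50000 + 48000 = 498000
  Less exemption 81000 → base 417000
  417000 × 16% = 66720

66720 > 55700, so the book-profits minimum tax is the binding amount.

66720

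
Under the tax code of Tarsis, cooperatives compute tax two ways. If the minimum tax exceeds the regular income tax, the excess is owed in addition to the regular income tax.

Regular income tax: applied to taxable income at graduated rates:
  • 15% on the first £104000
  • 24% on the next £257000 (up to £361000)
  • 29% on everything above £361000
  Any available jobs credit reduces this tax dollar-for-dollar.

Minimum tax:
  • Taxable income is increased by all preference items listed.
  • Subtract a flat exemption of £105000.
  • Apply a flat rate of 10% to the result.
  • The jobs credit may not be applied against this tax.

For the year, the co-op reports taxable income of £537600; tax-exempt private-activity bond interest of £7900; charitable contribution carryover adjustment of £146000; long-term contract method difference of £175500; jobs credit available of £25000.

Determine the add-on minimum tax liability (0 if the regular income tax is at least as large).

£0

Regular income tax:
  £104000 × 15% = £15600
  £257000 × 24% = £61680
  £176600 × 29% = £51214
  → £128494
  Less jobs credit £25000 → £103494

Minimum tax:
  Adjusted income: £537600 + £7900 + £146000 + £175500 = £867000
  Less exemption £105000 → base £762000
  £762000 × 10% = £76200

£76200 ≤ £103494, so no add-on is due.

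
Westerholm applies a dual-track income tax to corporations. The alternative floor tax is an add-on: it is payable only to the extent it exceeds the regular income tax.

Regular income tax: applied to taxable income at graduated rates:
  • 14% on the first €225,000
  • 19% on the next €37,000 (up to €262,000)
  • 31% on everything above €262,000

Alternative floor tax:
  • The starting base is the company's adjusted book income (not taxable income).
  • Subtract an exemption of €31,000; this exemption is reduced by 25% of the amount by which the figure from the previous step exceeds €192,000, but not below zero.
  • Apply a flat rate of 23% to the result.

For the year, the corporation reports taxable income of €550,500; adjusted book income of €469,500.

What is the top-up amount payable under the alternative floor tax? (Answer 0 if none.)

€0

Alternative floor tax:
  Base (adjusted book income): €469,500
  Exemption: 25% × (€469,500 − €192,000) = €69,375 ≥ €31,000, so the exemption is fully phased out
  Base: €469,500 − €0 = €469,500
  €469,500 × 23% = €107,985

Regular income tax:
  €225,000 × 14% = €31,500
  €37,000 × 19% = €7,030
  €288,500 × 31% = €89,435
  → €127,965

€107,985 ≤ €127,965, so no add-on is due.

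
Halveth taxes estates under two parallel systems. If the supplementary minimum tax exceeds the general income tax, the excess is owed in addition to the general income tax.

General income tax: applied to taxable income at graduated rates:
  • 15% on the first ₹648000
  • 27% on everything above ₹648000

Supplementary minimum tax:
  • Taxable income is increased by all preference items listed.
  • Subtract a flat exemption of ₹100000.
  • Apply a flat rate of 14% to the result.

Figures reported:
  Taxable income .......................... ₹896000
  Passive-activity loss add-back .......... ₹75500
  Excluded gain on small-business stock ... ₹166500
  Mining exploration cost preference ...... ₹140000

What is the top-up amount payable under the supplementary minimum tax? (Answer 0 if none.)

General income tax:
  ₹648000 × 15% = ₹97200
  ₹248000 × 27% = ₹66960
  → ₹164160

Supplementary minimum tax:
  Adjusted income: ₹896000 + ₹75500 + ₹166500 + ₹140000 = ₹1278000
  Less exemption ₹100000 → base ₹1178000
  ₹1178000 × 14% = ₹164920

Excess of supplementary minimum tax over general income tax: ₹164920 − ₹164160 = ₹760.

₹760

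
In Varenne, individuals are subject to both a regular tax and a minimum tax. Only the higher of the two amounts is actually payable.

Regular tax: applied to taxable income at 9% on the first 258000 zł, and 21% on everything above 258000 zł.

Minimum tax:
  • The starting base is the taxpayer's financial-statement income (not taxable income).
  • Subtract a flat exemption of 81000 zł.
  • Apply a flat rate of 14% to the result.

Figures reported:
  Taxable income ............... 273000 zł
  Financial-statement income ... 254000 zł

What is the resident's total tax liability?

Minimum tax:
  Base (financial-statement income): 254000 zł
  Less exemption 81000 zł → base 173000 zł
  173000 zł × 14% = 24220 zł

Regular tax:
  258000 zł × 9% = 23220 zł
  15000 zł × 21% = 3150 zł
  → 26370 zł

26370 zł > 24220 zł, so the regular tax governs.

26370 zł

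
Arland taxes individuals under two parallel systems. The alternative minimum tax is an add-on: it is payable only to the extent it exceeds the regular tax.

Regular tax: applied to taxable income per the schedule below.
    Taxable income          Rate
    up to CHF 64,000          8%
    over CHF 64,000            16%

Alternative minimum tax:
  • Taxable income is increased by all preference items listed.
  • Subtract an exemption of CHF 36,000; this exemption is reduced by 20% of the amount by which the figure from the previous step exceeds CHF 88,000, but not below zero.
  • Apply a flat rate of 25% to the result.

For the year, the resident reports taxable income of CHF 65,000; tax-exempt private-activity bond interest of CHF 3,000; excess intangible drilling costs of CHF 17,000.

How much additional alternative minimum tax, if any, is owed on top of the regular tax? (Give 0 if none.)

Regular tax:
  CHF 64,000 × 8% = CHF 5,120
  CHF 1,000 × 16% = CHF 160
  → CHF 5,280

Alternative minimum tax:
  Adjusted income: CHF 65,000 + CHF 3,000 + CHF 17,000 = CHF 85,000
  Exemption: CHF 85,000 ≤ CHF 88,000, so full CHF 36,000 applies
  Base: CHF 85,000 − CHF 36,000 = CHF 49,000
  CHF 49,000 × 25% = CHF 12,250

Excess of alternative minimum tax over regular tax: CHF 12,250 − CHF 5,280 = CHF 6,970.

CHF 6,970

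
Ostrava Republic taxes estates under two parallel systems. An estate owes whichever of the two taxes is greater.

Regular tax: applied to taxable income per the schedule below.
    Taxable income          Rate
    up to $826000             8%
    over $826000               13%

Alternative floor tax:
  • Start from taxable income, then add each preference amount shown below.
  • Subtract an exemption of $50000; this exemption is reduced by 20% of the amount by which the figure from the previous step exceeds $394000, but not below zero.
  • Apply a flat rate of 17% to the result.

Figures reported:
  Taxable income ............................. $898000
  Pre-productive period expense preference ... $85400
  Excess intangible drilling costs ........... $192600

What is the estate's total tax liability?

$199920

Alternative floor tax:
  Adjusted income: $898000 + $85400 + $192600 = $1176000
  Exemption: 20% × ($1176000 − $394000) = $156400 ≥ $50000, so the exemption is fully phased out
  Base: $1176000 − $0 = $1176000
  $1176000 × 17% = $199920

Regular tax:
  $826000 × 8% = $66080
  $72000 × 13% = $9360
  → $75440

$199920 > $75440, so the alternative floor tax is the binding amount.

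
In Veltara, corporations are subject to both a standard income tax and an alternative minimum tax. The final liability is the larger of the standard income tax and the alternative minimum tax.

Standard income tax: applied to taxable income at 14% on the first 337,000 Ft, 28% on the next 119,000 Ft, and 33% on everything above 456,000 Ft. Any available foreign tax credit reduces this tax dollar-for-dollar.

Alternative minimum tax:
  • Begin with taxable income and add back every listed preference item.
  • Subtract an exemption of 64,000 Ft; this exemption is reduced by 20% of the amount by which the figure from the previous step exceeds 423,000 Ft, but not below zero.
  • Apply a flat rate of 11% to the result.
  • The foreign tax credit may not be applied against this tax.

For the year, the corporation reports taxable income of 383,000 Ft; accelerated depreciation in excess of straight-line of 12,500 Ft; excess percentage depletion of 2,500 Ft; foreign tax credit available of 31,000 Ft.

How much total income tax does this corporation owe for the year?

36,740 Ft

Standard income tax:
  337,000 Ft × 14% = 47,180 Ft
  46,000 Ft × 28% = 12,880 Ft
  → 60,060 Ft
  Less foreign tax credit 31,000 Ft → 29,060 Ft

Alternative minimum tax:
  Adjusted income: 383,000 Ft + 12,500 Ft + 2,500 Ft = 398,000 Ft
  Exemption: 398,000 Ft ≤ 423,000 Ft, so full 64,000 Ft applies
  Base: 398,000 Ft − 64,000 Ft = 334,000 Ft
  334,000 Ft × 11% = 36,740 Ft

36,740 Ft > 29,060 Ft, so the alternative minimum tax is the binding amount.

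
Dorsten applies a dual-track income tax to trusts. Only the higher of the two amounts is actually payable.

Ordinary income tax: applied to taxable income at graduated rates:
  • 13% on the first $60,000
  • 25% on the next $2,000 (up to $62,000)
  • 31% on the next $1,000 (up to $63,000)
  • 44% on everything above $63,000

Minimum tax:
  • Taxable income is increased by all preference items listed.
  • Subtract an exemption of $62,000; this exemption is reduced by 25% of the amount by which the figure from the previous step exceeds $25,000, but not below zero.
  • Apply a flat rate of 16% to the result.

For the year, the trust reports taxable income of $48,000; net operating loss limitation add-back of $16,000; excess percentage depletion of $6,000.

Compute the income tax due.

Ordinary income tax:
  $48,000 × 13% = $6,240

Minimum tax:
  Adjusted income: $48,000 + $16,000 + $6,000 = $70,000
  Exemption: $62,000 − 25% × ($70,000 − $25,000) = $62,000 − $11,250 = $50,750
  Base: $70,000 − $50,750 = $19,250
  $19,250 × 16% = $3,080

$6,240 > $3,080, so the ordinary income tax governs.

$6,240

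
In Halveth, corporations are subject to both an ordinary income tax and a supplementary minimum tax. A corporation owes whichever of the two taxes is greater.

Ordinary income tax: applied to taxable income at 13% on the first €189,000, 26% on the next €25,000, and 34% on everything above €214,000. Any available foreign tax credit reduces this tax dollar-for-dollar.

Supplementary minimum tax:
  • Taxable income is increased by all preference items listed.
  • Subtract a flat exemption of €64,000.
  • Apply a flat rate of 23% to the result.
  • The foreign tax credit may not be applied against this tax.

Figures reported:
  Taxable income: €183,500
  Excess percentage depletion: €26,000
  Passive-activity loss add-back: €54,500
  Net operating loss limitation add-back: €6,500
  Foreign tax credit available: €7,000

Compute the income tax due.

€47,495

Supplementary minimum tax:
  Adjusted income: €183,500 + €26,000 + €54,500 + €6,500 = €270,500
  Less exemption €64,000 → base €206,500
  €206,500 × 23% = €47,495

Ordinary income tax:
  €183,500 × 13% = €23,855
  Less foreign tax credit €7,000 → €16,855

€47,495 > €16,855, so the supplementary minimum tax is the binding amount.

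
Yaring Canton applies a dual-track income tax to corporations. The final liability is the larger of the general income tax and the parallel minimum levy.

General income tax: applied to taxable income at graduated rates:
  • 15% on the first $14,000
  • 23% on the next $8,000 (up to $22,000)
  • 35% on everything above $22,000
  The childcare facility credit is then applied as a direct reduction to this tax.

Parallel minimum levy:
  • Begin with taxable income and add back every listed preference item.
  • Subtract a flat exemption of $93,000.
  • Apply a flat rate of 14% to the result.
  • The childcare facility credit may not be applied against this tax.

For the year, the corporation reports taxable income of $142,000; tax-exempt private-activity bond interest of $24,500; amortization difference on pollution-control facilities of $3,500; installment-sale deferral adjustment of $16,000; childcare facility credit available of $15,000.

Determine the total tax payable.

Parallel minimum levy:
  Adjusted income: $142,000 + $24,500 + $3,500 + $16,000 = $186,000
  Less exemption $93,000 → base $93,000
  $93,000 × 14% = $13,020

General income tax:
  $14,000 × 15% = $2,100
  $8,000 × 23% = $1,840
  $120,000 × 35% = $42,000
  → $45,940
  Less childcare facility credit $15,000 → $30,940

$30,940 > $13,020, so the general income tax governs.

$30,940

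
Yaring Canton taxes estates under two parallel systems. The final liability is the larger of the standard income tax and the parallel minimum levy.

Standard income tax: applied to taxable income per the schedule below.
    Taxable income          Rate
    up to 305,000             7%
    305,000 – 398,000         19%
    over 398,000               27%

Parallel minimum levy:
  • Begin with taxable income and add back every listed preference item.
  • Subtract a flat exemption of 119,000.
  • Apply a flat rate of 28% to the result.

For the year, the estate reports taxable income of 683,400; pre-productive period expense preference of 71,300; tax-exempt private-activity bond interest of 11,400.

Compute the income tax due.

181,188

Standard income tax:
  305,000 × 7% = 21,350
  93,000 × 19% = 17,670
  285,400 × 27% = 77,058
  → 116,078

Parallel minimum levy:
  Adjusted income: 683,400 + 71,300 + 11,400 = 766,100
  Less exemption 119,000 → base 647,100
  647,100 × 28% = 181,188

181,188 > 116,078, so the parallel minimum levy is the binding amount.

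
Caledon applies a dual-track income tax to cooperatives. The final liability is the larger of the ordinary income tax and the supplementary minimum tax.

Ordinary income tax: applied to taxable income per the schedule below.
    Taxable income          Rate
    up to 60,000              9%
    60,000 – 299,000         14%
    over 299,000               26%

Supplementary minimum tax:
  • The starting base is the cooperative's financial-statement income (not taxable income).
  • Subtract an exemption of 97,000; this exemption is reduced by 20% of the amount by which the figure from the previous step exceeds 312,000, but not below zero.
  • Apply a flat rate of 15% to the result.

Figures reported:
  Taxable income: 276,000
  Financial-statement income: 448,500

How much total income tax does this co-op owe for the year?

Ordinary income tax:
  60,000 × 9% = 5,400
  216,000 × 14% = 30,240
  → 35,640

Supplementary minimum tax:
  Base (financial-statement income): 448,500
  Exemption: 97,000 − 20% × (448,500 − 312,000) = 97,000 − 27,300 = 69,700
  Base: 448,500 − 69,700 = 378,800
  378,800 × 15% = 56,820

56,820 > 35,640, so the supplementary minimum tax is the binding amount.

56,820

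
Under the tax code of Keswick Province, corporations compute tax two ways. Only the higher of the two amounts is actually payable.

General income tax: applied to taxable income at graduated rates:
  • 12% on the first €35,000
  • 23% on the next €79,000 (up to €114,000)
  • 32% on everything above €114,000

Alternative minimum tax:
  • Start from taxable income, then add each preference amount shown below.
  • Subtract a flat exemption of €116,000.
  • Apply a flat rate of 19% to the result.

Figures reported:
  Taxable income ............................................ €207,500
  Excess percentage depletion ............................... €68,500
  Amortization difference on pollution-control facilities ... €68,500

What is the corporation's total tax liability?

€52,290

General income tax:
  €35,000 × 12% = €4,200
  €79,000 × 23% = €18,170
  €93,500 × 32% = €29,920
  → €52,290

Alternative minimum tax:
  Adjusted income: €207,500 + €68,500 + €68,500 = €344,500
  Less exemption €116,000 → base €228,500
  €228,500 × 19% = €43,415

€52,290 > €43,415, so the general income tax governs.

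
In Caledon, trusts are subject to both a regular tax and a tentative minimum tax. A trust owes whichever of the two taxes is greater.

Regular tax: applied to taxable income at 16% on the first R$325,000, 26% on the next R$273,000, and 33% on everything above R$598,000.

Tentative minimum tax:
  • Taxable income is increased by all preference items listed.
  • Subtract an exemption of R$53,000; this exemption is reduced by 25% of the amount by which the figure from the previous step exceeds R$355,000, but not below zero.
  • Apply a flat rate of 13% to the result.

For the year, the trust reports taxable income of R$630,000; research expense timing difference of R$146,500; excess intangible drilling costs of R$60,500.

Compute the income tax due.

R$133,540

Regular tax:
  R$325,000 × 16% = R$52,000
  R$273,000 × 26% = R$70,980
  R$32,000 × 33% = R$10,560
  → R$133,540

Tentative minimum tax:
  Adjusted income: R$630,000 + R$146,500 + R$60,500 = R$837,000
  Exemption: 25% × (R$837,000 − R$355,000) = R$120,500 ≥ R$53,000, so the exemption is fully phased out
  Base: R$837,000 − R$0 = R$837,000
  R$837,000 × 13% = R$108,810

R$133,540 > R$108,810, so the regular tax governs.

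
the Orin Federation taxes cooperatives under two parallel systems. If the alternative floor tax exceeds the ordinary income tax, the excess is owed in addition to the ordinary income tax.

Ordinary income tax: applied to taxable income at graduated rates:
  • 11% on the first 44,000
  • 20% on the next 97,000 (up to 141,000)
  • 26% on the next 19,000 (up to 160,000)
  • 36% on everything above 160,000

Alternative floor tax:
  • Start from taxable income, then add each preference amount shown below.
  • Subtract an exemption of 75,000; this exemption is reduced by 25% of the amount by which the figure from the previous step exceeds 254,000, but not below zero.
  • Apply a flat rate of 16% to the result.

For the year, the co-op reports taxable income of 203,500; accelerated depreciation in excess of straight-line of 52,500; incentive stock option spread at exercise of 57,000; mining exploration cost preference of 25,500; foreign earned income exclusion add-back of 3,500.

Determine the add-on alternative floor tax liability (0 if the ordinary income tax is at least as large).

Alternative floor tax:
  Adjusted income: 203,500 + 52,500 + 57,000 + 25,500 + 3,500 = 342,000
  Exemption: 75,000 − 25% × (342,000 − 254,000) = 75,000 − 22,000 = 53,000
  Base: 342,000 − 53,000 = 289,000
  289,000 × 16% = 46,240

Ordinary income tax:
  44,000 × 11% = 4,840
  97,000 × 20% = 19,400
  19,000 × 26% = 4,940
  43,500 × 36% = 15,660
  → 44,840

Excess of alternative floor tax over ordinary income tax: 46,240 − 44,840 = 1,400.

1,400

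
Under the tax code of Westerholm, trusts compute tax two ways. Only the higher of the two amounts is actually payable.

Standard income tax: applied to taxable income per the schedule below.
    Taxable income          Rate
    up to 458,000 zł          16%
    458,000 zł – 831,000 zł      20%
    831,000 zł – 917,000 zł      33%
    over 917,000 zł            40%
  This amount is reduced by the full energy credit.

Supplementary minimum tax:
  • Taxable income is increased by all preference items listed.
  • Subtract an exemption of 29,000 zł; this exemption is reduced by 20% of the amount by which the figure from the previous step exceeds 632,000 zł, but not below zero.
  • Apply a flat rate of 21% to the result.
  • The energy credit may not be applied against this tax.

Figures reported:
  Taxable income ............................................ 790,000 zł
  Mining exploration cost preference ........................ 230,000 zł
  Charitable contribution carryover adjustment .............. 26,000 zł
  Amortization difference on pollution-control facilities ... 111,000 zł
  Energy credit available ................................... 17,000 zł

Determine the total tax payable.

242,970 zł

Standard income tax:
  458,000 zł × 16% = 73,280 zł
  332,000 zł × 20% = 66,400 zł
  → 139,680 zł
  Less energy credit 17,000 zł → 122,680 zł

Supplementary minimum tax:
  Adjusted income: 790,000 zł + 230,000 zł + 26,000 zł + 111,000 zł = 1,157,000 zł
  Exemption: 20% × (1,157,000 zł − 632,000 zł) = 105,000 zł ≥ 29,000 zł, so the exemption is fully phased out
  Base: 1,157,000 zł − 0 zł = 1,157,000 zł
  1,157,000 zł × 21% = 242,970 zł

242,970 zł > 122,680 zł, so the supplementary minimum tax is the binding amount.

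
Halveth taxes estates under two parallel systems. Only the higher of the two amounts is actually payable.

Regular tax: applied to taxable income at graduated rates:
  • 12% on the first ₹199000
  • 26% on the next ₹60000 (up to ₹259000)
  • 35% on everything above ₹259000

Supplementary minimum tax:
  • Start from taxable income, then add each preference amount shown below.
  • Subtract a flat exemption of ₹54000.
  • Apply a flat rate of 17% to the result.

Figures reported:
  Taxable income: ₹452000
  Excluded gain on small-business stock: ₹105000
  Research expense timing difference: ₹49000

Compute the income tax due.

₹107030

Supplementary minimum tax:
  Adjusted income: ₹452000 + ₹105000 + ₹49000 = ₹606000
  Less exemption ₹54000 → base ₹552000
  ₹552000 × 17% = ₹93840

Regular tax:
  ₹199000 × 12% = ₹23880
  ₹60000 × 26% = ₹15600
  ₹193000 × 35% = ₹67550
  → ₹107030

₹107030 > ₹93840, so the regular tax governs.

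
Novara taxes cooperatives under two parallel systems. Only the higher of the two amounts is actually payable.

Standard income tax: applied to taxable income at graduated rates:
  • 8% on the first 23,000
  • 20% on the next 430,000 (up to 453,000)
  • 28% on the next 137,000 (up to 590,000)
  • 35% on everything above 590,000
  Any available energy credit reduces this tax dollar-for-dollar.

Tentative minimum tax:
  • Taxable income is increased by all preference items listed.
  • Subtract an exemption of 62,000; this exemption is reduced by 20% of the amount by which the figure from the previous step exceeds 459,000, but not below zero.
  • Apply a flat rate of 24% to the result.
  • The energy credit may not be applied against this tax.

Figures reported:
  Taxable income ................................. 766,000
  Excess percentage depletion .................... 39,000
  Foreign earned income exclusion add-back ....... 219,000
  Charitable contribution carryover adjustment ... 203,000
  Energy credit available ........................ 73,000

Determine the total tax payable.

Standard income tax:
  23,000 × 8% = 1,840
  430,000 × 20% = 86,000
  137,000 × 28% = 38,360
  176,000 × 35% = 61,600
  → 187,800
  Less energy credit 73,000 → 114,800

Tentative minimum tax:
  Adjusted income: 766,000 + 39,000 + 219,000 + 203,000 = 1,227,000
  Exemption: 20% × (1,227,000 − 459,000) = 153,600 ≥ 62,000, so the exemption is fully phased out
  Base: 1,227,000 − 0 = 1,227,000
  1,227,000 × 24% = 294,480

294,480 > 114,800, so the tentative minimum tax is the binding amount.

294,480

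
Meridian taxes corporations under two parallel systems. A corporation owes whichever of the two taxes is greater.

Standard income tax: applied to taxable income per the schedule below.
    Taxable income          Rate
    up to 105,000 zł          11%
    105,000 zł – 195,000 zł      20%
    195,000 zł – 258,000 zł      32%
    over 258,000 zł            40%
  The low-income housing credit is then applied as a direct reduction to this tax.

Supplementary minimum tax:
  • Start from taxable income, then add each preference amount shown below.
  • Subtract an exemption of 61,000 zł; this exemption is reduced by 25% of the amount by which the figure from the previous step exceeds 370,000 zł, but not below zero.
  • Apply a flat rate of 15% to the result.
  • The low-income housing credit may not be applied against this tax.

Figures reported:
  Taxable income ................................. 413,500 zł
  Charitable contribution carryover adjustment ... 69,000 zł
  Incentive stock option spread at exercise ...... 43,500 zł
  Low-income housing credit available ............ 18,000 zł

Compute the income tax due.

93,910 zł

Standard income tax:
  105,000 zł × 11% = 11,550 zł
  90,000 zł × 20% = 18,000 zł
  63,000 zł × 32% = 20,160 zł
  155,500 zł × 40% = 62,200 zł
  → 111,910 zł
  Less low-income housing credit 18,000 zł → 93,910 zł

Supplementary minimum tax:
  Adjusted income: 413,500 zł + 69,000 zł + 43,500 zł = 526,000 zł
  Exemption: 61,000 zł − 25% × (526,000 zł − 370,000 zł) = 61,000 zł − 39,000 zł = 22,000 zł
  Base: 526,000 zł − 22,000 zł = 504,000 zł
  504,000 zł × 15% = 75,600 zł

93,910 zł > 75,600 zł, so the standard income tax governs.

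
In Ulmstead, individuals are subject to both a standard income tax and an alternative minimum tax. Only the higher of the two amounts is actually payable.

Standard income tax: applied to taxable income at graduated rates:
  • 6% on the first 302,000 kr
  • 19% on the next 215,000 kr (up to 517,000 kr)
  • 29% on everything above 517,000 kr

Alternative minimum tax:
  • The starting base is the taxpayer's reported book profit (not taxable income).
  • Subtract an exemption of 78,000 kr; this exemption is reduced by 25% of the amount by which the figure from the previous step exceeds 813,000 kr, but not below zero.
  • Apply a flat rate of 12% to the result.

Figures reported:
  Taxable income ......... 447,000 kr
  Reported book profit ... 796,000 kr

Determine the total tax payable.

86,160 kr

Standard income tax:
  302,000 kr × 6% = 18,120 kr
  145,000 kr × 19% = 27,550 kr
  → 45,670 kr

Alternative minimum tax:
  Base (reported book profit): 796,000 kr
  Exemption: 796,000 kr ≤ 813,000 kr, so full 78,000 kr applies
  Base: 796,000 kr − 78,000 kr = 718,000 kr
  718,000 kr × 12% = 86,160 kr

86,160 kr > 45,670 kr, so the alternative minimum tax is the binding amount.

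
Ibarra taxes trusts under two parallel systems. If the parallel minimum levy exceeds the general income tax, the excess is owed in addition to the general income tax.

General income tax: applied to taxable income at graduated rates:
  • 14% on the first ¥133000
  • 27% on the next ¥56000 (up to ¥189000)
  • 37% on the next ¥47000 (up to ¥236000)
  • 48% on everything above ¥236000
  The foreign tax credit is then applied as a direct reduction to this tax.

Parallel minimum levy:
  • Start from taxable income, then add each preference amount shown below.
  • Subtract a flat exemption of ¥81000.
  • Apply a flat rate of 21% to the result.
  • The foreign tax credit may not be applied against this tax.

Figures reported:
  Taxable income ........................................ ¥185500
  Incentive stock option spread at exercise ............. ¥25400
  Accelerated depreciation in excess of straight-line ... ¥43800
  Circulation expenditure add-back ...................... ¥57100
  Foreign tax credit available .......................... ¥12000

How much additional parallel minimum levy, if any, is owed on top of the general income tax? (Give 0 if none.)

General income tax:
  ¥133000 × 14% = ¥18620
  ¥52500 × 27% = ¥14175
  → ¥32795
  Less foreign tax credit ¥12000 → ¥20795

Parallel minimum levy:
  Adjusted income: ¥185500 + ¥25400 + ¥43800 + ¥57100 = ¥311800
  Less exemption ¥81000 → base ¥230800
  ¥230800 × 21% = ¥48468

Excess of parallel minimum levy over general income tax: ¥48468 − ¥20795 = ¥27673.

¥27673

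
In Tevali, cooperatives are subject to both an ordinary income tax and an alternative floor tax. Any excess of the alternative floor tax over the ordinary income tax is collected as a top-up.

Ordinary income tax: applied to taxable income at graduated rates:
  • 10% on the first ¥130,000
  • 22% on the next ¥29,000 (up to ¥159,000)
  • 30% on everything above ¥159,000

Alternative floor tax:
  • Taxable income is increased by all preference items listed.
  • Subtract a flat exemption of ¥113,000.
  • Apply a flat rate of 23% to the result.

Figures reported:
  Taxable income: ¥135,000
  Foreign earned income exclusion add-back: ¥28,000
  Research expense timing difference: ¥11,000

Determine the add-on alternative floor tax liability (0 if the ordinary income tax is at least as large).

¥0

Ordinary income tax:
  ¥130,000 × 10% = ¥13,000
  ¥5,000 × 22% = ¥1,100
  → ¥14,100

Alternative floor tax:
  Adjusted income: ¥135,000 + ¥28,000 + ¥11,000 = ¥174,000
  Less exemption ¥113,000 → base ¥61,000
  ¥61,000 × 23% = ¥14,030

¥14,030 ≤ ¥14,100, so no add-on is due.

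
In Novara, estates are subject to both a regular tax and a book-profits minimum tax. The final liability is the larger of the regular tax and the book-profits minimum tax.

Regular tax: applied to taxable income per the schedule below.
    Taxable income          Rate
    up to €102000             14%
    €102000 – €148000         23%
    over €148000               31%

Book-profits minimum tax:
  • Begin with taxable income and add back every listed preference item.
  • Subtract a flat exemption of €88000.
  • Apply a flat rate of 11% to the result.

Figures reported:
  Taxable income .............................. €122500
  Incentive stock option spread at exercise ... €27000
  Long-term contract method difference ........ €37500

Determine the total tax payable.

Book-profits minimum tax:
  Adjusted income: €122500 + €27000 + €37500 = €187000
  Less exemption €88000 → base €99000
  €99000 × 11% = €10890

Regular tax:
  €102000 × 14% = €14280
  €20500 × 23% = €4715
  → €18995

€18995 > €10890, so the regular tax governs.

€18995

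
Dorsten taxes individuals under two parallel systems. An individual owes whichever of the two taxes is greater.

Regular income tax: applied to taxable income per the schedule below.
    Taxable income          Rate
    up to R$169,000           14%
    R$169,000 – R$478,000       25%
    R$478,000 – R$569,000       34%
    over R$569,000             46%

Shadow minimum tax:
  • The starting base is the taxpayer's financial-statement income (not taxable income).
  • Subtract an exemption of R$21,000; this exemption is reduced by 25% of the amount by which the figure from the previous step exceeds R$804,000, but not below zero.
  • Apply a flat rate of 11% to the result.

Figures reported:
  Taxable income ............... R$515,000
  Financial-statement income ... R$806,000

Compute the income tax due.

R$113,490

Shadow minimum tax:
  Base (financial-statement income): R$806,000
  Exemption: R$21,000 − 25% × (R$806,000 − R$804,000) = R$21,000 − R$500 = R$20,500
  Base: R$806,000 − R$20,500 = R$785,500
  R$785,500 × 11% = R$86,405

Regular income tax:
  R$169,000 × 14% = R$23,660
  R$309,000 × 25% = R$77,250
  R$37,000 × 34% = R$12,580
  → R$113,490

R$113,490 > R$86,405, so the regular income tax governs.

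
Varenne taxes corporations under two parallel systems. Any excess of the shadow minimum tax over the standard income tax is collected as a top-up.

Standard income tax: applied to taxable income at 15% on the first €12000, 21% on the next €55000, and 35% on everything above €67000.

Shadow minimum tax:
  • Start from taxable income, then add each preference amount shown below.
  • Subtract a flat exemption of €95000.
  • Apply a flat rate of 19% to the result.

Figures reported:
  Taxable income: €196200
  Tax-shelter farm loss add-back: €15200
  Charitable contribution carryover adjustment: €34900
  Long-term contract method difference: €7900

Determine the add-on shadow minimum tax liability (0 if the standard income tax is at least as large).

Standard income tax:
  €12000 × 15% = €1800
  €55000 × 21% = €11550
  €129200 × 35% = €45220
  → €58570

Shadow minimum tax:
  Adjusted income: €196200 + €15200 + €34900 + €7900 = €254200
  Less exemption €95000 → base €159200
  €159200 × 19% = €30248

€30248 ≤ €58570, so no add-on is due.

€0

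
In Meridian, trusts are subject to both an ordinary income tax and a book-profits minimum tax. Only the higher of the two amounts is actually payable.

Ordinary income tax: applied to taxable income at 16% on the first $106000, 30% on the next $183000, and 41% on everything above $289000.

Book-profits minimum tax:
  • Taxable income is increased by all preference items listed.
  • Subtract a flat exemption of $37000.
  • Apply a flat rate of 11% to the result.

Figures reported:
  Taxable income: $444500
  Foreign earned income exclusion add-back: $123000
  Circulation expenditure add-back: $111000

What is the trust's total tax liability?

Ordinary income tax:
  $106000 × 16% = $16960
  $183000 × 30% = $54900
  $155500 × 41% = $63755
  → $135615

Book-profits minimum tax:
  Adjusted income: $444500 + $123000 + $111000 = $678500
  Less exemption $37000 → base $641500
  $641500 × 11% = $70565

$135615 > $70565, so the ordinary income tax governs.

$135615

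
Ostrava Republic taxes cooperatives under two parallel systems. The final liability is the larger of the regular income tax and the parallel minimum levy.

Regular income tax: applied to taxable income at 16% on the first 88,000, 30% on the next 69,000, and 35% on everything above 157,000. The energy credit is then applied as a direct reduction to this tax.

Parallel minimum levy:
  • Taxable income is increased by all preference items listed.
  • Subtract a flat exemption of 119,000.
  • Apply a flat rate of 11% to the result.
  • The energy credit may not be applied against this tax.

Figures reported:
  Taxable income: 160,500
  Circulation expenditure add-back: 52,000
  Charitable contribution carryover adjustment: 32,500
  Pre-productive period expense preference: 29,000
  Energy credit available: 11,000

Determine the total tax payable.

25,005

Parallel minimum levy:
  Adjusted income: 160,500 + 52,000 + 32,500 + 29,000 = 274,000
  Less exemption 119,000 → base 155,000
  155,000 × 11% = 17,050

Regular income tax:
  88,000 × 16% = 14,080
  69,000 × 30% = 20,700
  3,500 × 35% = 1,225
  → 36,005
  Less energy credit 11,000 → 25,005

25,005 > 17,050, so the regular income tax governs.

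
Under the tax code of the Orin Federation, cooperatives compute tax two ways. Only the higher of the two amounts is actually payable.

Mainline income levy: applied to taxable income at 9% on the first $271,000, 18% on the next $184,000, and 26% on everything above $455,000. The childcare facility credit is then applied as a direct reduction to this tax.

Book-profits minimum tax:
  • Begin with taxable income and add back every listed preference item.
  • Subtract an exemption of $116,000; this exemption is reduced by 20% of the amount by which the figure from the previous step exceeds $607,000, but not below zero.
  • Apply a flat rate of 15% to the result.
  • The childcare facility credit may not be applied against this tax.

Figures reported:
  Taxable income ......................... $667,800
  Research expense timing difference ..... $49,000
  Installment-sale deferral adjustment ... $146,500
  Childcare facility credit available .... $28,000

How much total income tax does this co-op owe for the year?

$119,784

Book-profits minimum tax:
  Adjusted income: $667,800 + $49,000 + $146,500 = $863,300
  Exemption: $116,000 − 20% × ($863,300 − $607,000) = $116,000 − $51,260 = $64,740
  Base: $863,300 − $64,740 = $798,560
  $798,560 × 15% = $119,784

Mainline income levy:
  $271,000 × 9% = $24,390
  $184,000 × 18% = $33,120
  $212,800 × 26% = $55,328
  → $112,838
  Less childcare facility credit $28,000 → $84,838

$119,784 > $84,838, so the book-profits minimum tax is the binding amount.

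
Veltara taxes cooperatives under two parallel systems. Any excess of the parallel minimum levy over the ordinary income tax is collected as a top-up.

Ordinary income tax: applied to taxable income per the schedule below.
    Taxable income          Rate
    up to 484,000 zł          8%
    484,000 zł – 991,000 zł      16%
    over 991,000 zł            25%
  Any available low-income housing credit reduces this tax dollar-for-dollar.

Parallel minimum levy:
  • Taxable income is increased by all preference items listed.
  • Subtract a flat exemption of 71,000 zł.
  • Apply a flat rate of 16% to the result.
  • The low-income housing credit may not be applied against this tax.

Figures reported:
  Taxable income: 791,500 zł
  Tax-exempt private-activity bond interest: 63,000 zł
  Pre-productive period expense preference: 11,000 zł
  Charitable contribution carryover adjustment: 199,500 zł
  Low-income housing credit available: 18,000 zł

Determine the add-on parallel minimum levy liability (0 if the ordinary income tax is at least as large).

89,120 zł

Ordinary income tax:
  484,000 zł × 8% = 38,720 zł
  307,500 zł × 16% = 49,200 zł
  → 87,920 zł
  Less low-income housing credit 18,000 zł → 69,920 zł

Parallel minimum levy:
  Adjusted income: 791,500 zł + 63,000 zł + 11,000 zł + 199,500 zł = 1,065,000 zł
  Less exemption 71,000 zł → base 994,000 zł
  994,000 zł × 16% = 159,040 zł

Excess of parallel minimum levy over ordinary income tax: 159,040 zł − 69,920 zł = 89,120 zł.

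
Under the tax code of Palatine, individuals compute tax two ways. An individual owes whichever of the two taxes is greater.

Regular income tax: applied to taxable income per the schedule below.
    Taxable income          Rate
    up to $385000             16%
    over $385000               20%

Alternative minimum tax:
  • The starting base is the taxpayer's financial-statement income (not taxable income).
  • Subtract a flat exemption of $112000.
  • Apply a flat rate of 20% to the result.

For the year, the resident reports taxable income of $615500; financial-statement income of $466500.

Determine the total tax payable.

$107700

Alternative minimum tax:
  Base (financial-statement income): $466500
  Less exemption $112000 → base $354500
  $354500 × 20% = $70900

Regular income tax:
  $385000 × 16% = $61600
  $230500 × 20% = $46100
  → $107700

$107700 > $70900, so the regular income tax governs.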